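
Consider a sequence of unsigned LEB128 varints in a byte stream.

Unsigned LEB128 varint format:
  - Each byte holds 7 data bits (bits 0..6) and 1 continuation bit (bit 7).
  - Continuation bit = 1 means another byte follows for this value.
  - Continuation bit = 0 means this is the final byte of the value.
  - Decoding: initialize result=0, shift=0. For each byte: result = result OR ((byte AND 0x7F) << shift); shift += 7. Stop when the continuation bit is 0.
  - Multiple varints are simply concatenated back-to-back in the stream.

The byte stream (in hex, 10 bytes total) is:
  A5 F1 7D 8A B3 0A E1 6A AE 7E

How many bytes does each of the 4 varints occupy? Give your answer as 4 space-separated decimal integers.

  byte[0]=0xA5 cont=1 payload=0x25=37: acc |= 37<<0 -> acc=37 shift=7
  byte[1]=0xF1 cont=1 payload=0x71=113: acc |= 113<<7 -> acc=14501 shift=14
  byte[2]=0x7D cont=0 payload=0x7D=125: acc |= 125<<14 -> acc=2062501 shift=21 [end]
Varint 1: bytes[0:3] = A5 F1 7D -> value 2062501 (3 byte(s))
  byte[3]=0x8A cont=1 payload=0x0A=10: acc |= 10<<0 -> acc=10 shift=7
  byte[4]=0xB3 cont=1 payload=0x33=51: acc |= 51<<7 -> acc=6538 shift=14
  byte[5]=0x0A cont=0 payload=0x0A=10: acc |= 10<<14 -> acc=170378 shift=21 [end]
Varint 2: bytes[3:6] = 8A B3 0A -> value 170378 (3 byte(s))
  byte[6]=0xE1 cont=1 payload=0x61=97: acc |= 97<<0 -> acc=97 shift=7
  byte[7]=0x6A cont=0 payload=0x6A=106: acc |= 106<<7 -> acc=13665 shift=14 [end]
Varint 3: bytes[6:8] = E1 6A -> value 13665 (2 byte(s))
  byte[8]=0xAE cont=1 payload=0x2E=46: acc |= 46<<0 -> acc=46 shift=7
  byte[9]=0x7E cont=0 payload=0x7E=126: acc |= 126<<7 -> acc=16174 shift=14 [end]
Varint 4: bytes[8:10] = AE 7E -> value 16174 (2 byte(s))

Answer: 3 3 2 2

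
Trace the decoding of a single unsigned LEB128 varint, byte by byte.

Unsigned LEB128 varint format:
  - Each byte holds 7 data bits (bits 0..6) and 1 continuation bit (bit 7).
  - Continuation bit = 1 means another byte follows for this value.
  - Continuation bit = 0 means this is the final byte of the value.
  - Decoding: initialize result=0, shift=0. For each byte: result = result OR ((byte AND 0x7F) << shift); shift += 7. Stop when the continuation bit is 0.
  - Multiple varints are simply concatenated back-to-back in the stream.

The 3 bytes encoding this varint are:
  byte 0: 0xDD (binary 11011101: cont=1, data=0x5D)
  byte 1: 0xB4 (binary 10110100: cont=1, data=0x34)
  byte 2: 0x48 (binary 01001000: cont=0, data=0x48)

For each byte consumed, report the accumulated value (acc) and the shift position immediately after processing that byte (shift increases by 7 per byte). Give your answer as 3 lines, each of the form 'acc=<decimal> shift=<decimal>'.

byte 0=0xDD: payload=0x5D=93, contrib = 93<<0 = 93; acc -> 93, shift -> 7
byte 1=0xB4: payload=0x34=52, contrib = 52<<7 = 6656; acc -> 6749, shift -> 14
byte 2=0x48: payload=0x48=72, contrib = 72<<14 = 1179648; acc -> 1186397, shift -> 21

Answer: acc=93 shift=7
acc=6749 shift=14
acc=1186397 shift=21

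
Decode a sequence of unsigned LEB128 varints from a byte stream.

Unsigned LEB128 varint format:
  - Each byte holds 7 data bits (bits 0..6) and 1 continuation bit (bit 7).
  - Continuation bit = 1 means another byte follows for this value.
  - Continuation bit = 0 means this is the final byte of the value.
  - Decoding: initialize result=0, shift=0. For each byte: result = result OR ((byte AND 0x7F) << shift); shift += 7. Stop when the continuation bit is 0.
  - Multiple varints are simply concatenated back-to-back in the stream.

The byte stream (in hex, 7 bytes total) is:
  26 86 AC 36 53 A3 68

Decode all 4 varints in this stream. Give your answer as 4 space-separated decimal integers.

  byte[0]=0x26 cont=0 payload=0x26=38: acc |= 38<<0 -> acc=38 shift=7 [end]
Varint 1: bytes[0:1] = 26 -> value 38 (1 byte(s))
  byte[1]=0x86 cont=1 payload=0x06=6: acc |= 6<<0 -> acc=6 shift=7
  byte[2]=0xAC cont=1 payload=0x2C=44: acc |= 44<<7 -> acc=5638 shift=14
  byte[3]=0x36 cont=0 payload=0x36=54: acc |= 54<<14 -> acc=890374 shift=21 [end]
Varint 2: bytes[1:4] = 86 AC 36 -> value 890374 (3 byte(s))
  byte[4]=0x53 cont=0 payload=0x53=83: acc |= 83<<0 -> acc=83 shift=7 [end]
Varint 3: bytes[4:5] = 53 -> value 83 (1 byte(s))
  byte[5]=0xA3 cont=1 payload=0x23=35: acc |= 35<<0 -> acc=35 shift=7
  byte[6]=0x68 cont=0 payload=0x68=104: acc |= 104<<7 -> acc=13347 shift=14 [end]
Varint 4: bytes[5:7] = A3 68 -> value 13347 (2 byte(s))

Answer: 38 890374 83 13347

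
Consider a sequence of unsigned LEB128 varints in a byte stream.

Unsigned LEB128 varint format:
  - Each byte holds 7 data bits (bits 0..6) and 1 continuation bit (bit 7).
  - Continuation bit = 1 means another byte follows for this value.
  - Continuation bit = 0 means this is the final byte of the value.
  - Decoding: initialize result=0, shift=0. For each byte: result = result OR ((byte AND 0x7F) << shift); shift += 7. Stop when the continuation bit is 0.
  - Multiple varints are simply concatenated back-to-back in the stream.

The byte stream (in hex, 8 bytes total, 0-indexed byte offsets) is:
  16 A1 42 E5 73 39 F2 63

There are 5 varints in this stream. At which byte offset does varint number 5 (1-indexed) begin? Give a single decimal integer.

  byte[0]=0x16 cont=0 payload=0x16=22: acc |= 22<<0 -> acc=22 shift=7 [end]
Varint 1: bytes[0:1] = 16 -> value 22 (1 byte(s))
  byte[1]=0xA1 cont=1 payload=0x21=33: acc |= 33<<0 -> acc=33 shift=7
  byte[2]=0x42 cont=0 payload=0x42=66: acc |= 66<<7 -> acc=8481 shift=14 [end]
Varint 2: bytes[1:3] = A1 42 -> value 8481 (2 byte(s))
  byte[3]=0xE5 cont=1 payload=0x65=101: acc |= 101<<0 -> acc=101 shift=7
  byte[4]=0x73 cont=0 payload=0x73=115: acc |= 115<<7 -> acc=14821 shift=14 [end]
Varint 3: bytes[3:5] = E5 73 -> value 14821 (2 byte(s))
  byte[5]=0x39 cont=0 payload=0x39=57: acc |= 57<<0 -> acc=57 shift=7 [end]
Varint 4: bytes[5:6] = 39 -> value 57 (1 byte(s))
  byte[6]=0xF2 cont=1 payload=0x72=114: acc |= 114<<0 -> acc=114 shift=7
  byte[7]=0x63 cont=0 payload=0x63=99: acc |= 99<<7 -> acc=12786 shift=14 [end]
Varint 5: bytes[6:8] = F2 63 -> value 12786 (2 byte(s))

Answer: 6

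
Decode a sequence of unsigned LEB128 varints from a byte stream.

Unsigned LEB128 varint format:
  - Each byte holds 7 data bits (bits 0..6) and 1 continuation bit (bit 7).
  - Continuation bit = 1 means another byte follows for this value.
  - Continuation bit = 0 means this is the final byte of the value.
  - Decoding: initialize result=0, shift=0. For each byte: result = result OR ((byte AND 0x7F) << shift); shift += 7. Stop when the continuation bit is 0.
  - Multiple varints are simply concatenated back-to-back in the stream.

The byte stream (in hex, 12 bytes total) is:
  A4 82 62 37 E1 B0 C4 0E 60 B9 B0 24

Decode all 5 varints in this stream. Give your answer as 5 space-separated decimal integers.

Answer: 1605924 55 30480481 96 596025

Derivation:
  byte[0]=0xA4 cont=1 payload=0x24=36: acc |= 36<<0 -> acc=36 shift=7
  byte[1]=0x82 cont=1 payload=0x02=2: acc |= 2<<7 -> acc=292 shift=14
  byte[2]=0x62 cont=0 payload=0x62=98: acc |= 98<<14 -> acc=1605924 shift=21 [end]
Varint 1: bytes[0:3] = A4 82 62 -> value 1605924 (3 byte(s))
  byte[3]=0x37 cont=0 payload=0x37=55: acc |= 55<<0 -> acc=55 shift=7 [end]
Varint 2: bytes[3:4] = 37 -> value 55 (1 byte(s))
  byte[4]=0xE1 cont=1 payload=0x61=97: acc |= 97<<0 -> acc=97 shift=7
  byte[5]=0xB0 cont=1 payload=0x30=48: acc |= 48<<7 -> acc=6241 shift=14
  byte[6]=0xC4 cont=1 payload=0x44=68: acc |= 68<<14 -> acc=1120353 shift=21
  byte[7]=0x0E cont=0 payload=0x0E=14: acc |= 14<<21 -> acc=30480481 shift=28 [end]
Varint 3: bytes[4:8] = E1 B0 C4 0E -> value 30480481 (4 byte(s))
  byte[8]=0x60 cont=0 payload=0x60=96: acc |= 96<<0 -> acc=96 shift=7 [end]
Varint 4: bytes[8:9] = 60 -> value 96 (1 byte(s))
  byte[9]=0xB9 cont=1 payload=0x39=57: acc |= 57<<0 -> acc=57 shift=7
  byte[10]=0xB0 cont=1 payload=0x30=48: acc |= 48<<7 -> acc=6201 shift=14
  byte[11]=0x24 cont=0 payload=0x24=36: acc |= 36<<14 -> acc=596025 shift=21 [end]
Varint 5: bytes[9:12] = B9 B0 24 -> value 596025 (3 byte(s))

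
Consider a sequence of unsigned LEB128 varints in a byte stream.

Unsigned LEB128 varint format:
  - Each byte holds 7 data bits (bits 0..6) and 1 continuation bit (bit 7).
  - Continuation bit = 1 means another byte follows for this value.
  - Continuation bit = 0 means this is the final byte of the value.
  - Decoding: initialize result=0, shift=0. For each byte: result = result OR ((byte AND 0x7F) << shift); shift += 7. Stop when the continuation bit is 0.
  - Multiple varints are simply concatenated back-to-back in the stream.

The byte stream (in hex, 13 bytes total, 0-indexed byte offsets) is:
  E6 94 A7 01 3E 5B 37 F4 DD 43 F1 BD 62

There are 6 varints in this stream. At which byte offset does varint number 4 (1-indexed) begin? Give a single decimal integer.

  byte[0]=0xE6 cont=1 payload=0x66=102: acc |= 102<<0 -> acc=102 shift=7
  byte[1]=0x94 cont=1 payload=0x14=20: acc |= 20<<7 -> acc=2662 shift=14
  byte[2]=0xA7 cont=1 payload=0x27=39: acc |= 39<<14 -> acc=641638 shift=21
  byte[3]=0x01 cont=0 payload=0x01=1: acc |= 1<<21 -> acc=2738790 shift=28 [end]
Varint 1: bytes[0:4] = E6 94 A7 01 -> value 2738790 (4 byte(s))
  byte[4]=0x3E cont=0 payload=0x3E=62: acc |= 62<<0 -> acc=62 shift=7 [end]
Varint 2: bytes[4:5] = 3E -> value 62 (1 byte(s))
  byte[5]=0x5B cont=0 payload=0x5B=91: acc |= 91<<0 -> acc=91 shift=7 [end]
Varint 3: bytes[5:6] = 5B -> value 91 (1 byte(s))
  byte[6]=0x37 cont=0 payload=0x37=55: acc |= 55<<0 -> acc=55 shift=7 [end]
Varint 4: bytes[6:7] = 37 -> value 55 (1 byte(s))
  byte[7]=0xF4 cont=1 payload=0x74=116: acc |= 116<<0 -> acc=116 shift=7
  byte[8]=0xDD cont=1 payload=0x5D=93: acc |= 93<<7 -> acc=12020 shift=14
  byte[9]=0x43 cont=0 payload=0x43=67: acc |= 67<<14 -> acc=1109748 shift=21 [end]
Varint 5: bytes[7:10] = F4 DD 43 -> value 1109748 (3 byte(s))
  byte[10]=0xF1 cont=1 payload=0x71=113: acc |= 113<<0 -> acc=113 shift=7
  byte[11]=0xBD cont=1 payload=0x3D=61: acc |= 61<<7 -> acc=7921 shift=14
  byte[12]=0x62 cont=0 payload=0x62=98: acc |= 98<<14 -> acc=1613553 shift=21 [end]
Varint 6: bytes[10:13] = F1 BD 62 -> value 1613553 (3 byte(s))

Answer: 6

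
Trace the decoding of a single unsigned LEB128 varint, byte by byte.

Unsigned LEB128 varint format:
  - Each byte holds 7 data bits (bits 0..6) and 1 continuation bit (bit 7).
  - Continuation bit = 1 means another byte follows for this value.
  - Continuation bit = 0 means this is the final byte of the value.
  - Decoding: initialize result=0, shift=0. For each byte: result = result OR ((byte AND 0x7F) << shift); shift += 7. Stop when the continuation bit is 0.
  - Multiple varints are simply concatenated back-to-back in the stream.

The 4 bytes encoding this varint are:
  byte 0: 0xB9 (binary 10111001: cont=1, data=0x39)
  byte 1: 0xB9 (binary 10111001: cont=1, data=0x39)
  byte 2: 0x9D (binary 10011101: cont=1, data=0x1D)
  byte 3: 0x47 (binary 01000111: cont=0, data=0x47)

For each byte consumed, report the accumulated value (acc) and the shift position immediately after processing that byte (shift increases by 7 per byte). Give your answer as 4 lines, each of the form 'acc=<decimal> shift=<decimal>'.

byte 0=0xB9: payload=0x39=57, contrib = 57<<0 = 57; acc -> 57, shift -> 7
byte 1=0xB9: payload=0x39=57, contrib = 57<<7 = 7296; acc -> 7353, shift -> 14
byte 2=0x9D: payload=0x1D=29, contrib = 29<<14 = 475136; acc -> 482489, shift -> 21
byte 3=0x47: payload=0x47=71, contrib = 71<<21 = 148897792; acc -> 149380281, shift -> 28

Answer: acc=57 shift=7
acc=7353 shift=14
acc=482489 shift=21
acc=149380281 shift=28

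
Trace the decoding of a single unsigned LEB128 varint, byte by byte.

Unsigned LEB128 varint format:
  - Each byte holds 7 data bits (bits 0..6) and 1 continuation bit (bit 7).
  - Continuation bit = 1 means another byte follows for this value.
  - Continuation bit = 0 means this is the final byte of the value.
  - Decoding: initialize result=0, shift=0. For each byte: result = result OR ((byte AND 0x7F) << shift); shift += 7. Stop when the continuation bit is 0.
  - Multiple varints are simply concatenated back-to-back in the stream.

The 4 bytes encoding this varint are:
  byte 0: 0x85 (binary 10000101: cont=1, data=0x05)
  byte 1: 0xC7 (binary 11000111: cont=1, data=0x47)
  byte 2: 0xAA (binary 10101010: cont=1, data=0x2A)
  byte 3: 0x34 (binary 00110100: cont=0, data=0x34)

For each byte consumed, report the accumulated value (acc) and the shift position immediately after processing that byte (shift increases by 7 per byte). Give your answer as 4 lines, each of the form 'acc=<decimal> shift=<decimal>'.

byte 0=0x85: payload=0x05=5, contrib = 5<<0 = 5; acc -> 5, shift -> 7
byte 1=0xC7: payload=0x47=71, contrib = 71<<7 = 9088; acc -> 9093, shift -> 14
byte 2=0xAA: payload=0x2A=42, contrib = 42<<14 = 688128; acc -> 697221, shift -> 21
byte 3=0x34: payload=0x34=52, contrib = 52<<21 = 109051904; acc -> 109749125, shift -> 28

Answer: acc=5 shift=7
acc=9093 shift=14
acc=697221 shift=21
acc=109749125 shift=28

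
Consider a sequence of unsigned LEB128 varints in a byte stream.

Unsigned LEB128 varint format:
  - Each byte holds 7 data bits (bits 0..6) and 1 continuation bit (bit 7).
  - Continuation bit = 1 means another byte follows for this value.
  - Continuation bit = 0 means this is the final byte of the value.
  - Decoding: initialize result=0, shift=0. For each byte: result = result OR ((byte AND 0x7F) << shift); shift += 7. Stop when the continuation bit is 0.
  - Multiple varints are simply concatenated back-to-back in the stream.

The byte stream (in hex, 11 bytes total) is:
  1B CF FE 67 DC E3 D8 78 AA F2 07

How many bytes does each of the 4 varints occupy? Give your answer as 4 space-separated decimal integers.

  byte[0]=0x1B cont=0 payload=0x1B=27: acc |= 27<<0 -> acc=27 shift=7 [end]
Varint 1: bytes[0:1] = 1B -> value 27 (1 byte(s))
  byte[1]=0xCF cont=1 payload=0x4F=79: acc |= 79<<0 -> acc=79 shift=7
  byte[2]=0xFE cont=1 payload=0x7E=126: acc |= 126<<7 -> acc=16207 shift=14
  byte[3]=0x67 cont=0 payload=0x67=103: acc |= 103<<14 -> acc=1703759 shift=21 [end]
Varint 2: bytes[1:4] = CF FE 67 -> value 1703759 (3 byte(s))
  byte[4]=0xDC cont=1 payload=0x5C=92: acc |= 92<<0 -> acc=92 shift=7
  byte[5]=0xE3 cont=1 payload=0x63=99: acc |= 99<<7 -> acc=12764 shift=14
  byte[6]=0xD8 cont=1 payload=0x58=88: acc |= 88<<14 -> acc=1454556 shift=21
  byte[7]=0x78 cont=0 payload=0x78=120: acc |= 120<<21 -> acc=253112796 shift=28 [end]
Varint 3: bytes[4:8] = DC E3 D8 78 -> value 253112796 (4 byte(s))
  byte[8]=0xAA cont=1 payload=0x2A=42: acc |= 42<<0 -> acc=42 shift=7
  byte[9]=0xF2 cont=1 payload=0x72=114: acc |= 114<<7 -> acc=14634 shift=14
  byte[10]=0x07 cont=0 payload=0x07=7: acc |= 7<<14 -> acc=129322 shift=21 [end]
Varint 4: bytes[8:11] = AA F2 07 -> value 129322 (3 byte(s))

Answer: 1 3 4 3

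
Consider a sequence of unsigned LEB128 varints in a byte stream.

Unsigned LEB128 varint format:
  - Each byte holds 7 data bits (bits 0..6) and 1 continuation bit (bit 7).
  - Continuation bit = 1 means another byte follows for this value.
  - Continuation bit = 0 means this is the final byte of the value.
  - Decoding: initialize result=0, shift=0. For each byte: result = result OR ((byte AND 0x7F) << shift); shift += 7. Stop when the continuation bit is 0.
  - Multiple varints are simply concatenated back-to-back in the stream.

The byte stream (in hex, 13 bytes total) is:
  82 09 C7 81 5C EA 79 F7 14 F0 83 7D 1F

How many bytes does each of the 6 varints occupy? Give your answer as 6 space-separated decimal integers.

Answer: 2 3 2 2 3 1

Derivation:
  byte[0]=0x82 cont=1 payload=0x02=2: acc |= 2<<0 -> acc=2 shift=7
  byte[1]=0x09 cont=0 payload=0x09=9: acc |= 9<<7 -> acc=1154 shift=14 [end]
Varint 1: bytes[0:2] = 82 09 -> value 1154 (2 byte(s))
  byte[2]=0xC7 cont=1 payload=0x47=71: acc |= 71<<0 -> acc=71 shift=7
  byte[3]=0x81 cont=1 payload=0x01=1: acc |= 1<<7 -> acc=199 shift=14
  byte[4]=0x5C cont=0 payload=0x5C=92: acc |= 92<<14 -> acc=1507527 shift=21 [end]
Varint 2: bytes[2:5] = C7 81 5C -> value 1507527 (3 byte(s))
  byte[5]=0xEA cont=1 payload=0x6A=106: acc |= 106<<0 -> acc=106 shift=7
  byte[6]=0x79 cont=0 payload=0x79=121: acc |= 121<<7 -> acc=15594 shift=14 [end]
Varint 3: bytes[5:7] = EA 79 -> value 15594 (2 byte(s))
  byte[7]=0xF7 cont=1 payload=0x77=119: acc |= 119<<0 -> acc=119 shift=7
  byte[8]=0x14 cont=0 payload=0x14=20: acc |= 20<<7 -> acc=2679 shift=14 [end]
Varint 4: bytes[7:9] = F7 14 -> value 2679 (2 byte(s))
  byte[9]=0xF0 cont=1 payload=0x70=112: acc |= 112<<0 -> acc=112 shift=7
  byte[10]=0x83 cont=1 payload=0x03=3: acc |= 3<<7 -> acc=496 shift=14
  byte[11]=0x7D cont=0 payload=0x7D=125: acc |= 125<<14 -> acc=2048496 shift=21 [end]
Varint 5: bytes[9:12] = F0 83 7D -> value 2048496 (3 byte(s))
  byte[12]=0x1F cont=0 payload=0x1F=31: acc |= 31<<0 -> acc=31 shift=7 [end]
Varint 6: bytes[12:13] = 1F -> value 31 (1 byte(s))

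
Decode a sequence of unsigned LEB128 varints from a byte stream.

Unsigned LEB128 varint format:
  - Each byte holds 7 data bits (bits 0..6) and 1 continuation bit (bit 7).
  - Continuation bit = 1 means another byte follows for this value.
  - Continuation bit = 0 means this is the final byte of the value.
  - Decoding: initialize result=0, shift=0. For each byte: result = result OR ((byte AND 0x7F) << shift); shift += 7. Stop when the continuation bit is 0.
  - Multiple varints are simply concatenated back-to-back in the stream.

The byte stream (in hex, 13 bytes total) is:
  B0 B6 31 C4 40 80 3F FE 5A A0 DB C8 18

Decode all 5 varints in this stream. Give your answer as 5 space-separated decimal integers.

Answer: 809776 8260 8064 11646 51522976

Derivation:
  byte[0]=0xB0 cont=1 payload=0x30=48: acc |= 48<<0 -> acc=48 shift=7
  byte[1]=0xB6 cont=1 payload=0x36=54: acc |= 54<<7 -> acc=6960 shift=14
  byte[2]=0x31 cont=0 payload=0x31=49: acc |= 49<<14 -> acc=809776 shift=21 [end]
Varint 1: bytes[0:3] = B0 B6 31 -> value 809776 (3 byte(s))
  byte[3]=0xC4 cont=1 payload=0x44=68: acc |= 68<<0 -> acc=68 shift=7
  byte[4]=0x40 cont=0 payload=0x40=64: acc |= 64<<7 -> acc=8260 shift=14 [end]
Varint 2: bytes[3:5] = C4 40 -> value 8260 (2 byte(s))
  byte[5]=0x80 cont=1 payload=0x00=0: acc |= 0<<0 -> acc=0 shift=7
  byte[6]=0x3F cont=0 payload=0x3F=63: acc |= 63<<7 -> acc=8064 shift=14 [end]
Varint 3: bytes[5:7] = 80 3F -> value 8064 (2 byte(s))
  byte[7]=0xFE cont=1 payload=0x7E=126: acc |= 126<<0 -> acc=126 shift=7
  byte[8]=0x5A cont=0 payload=0x5A=90: acc |= 90<<7 -> acc=11646 shift=14 [end]
Varint 4: bytes[7:9] = FE 5A -> value 11646 (2 byte(s))
  byte[9]=0xA0 cont=1 payload=0x20=32: acc |= 32<<0 -> acc=32 shift=7
  byte[10]=0xDB cont=1 payload=0x5B=91: acc |= 91<<7 -> acc=11680 shift=14
  byte[11]=0xC8 cont=1 payload=0x48=72: acc |= 72<<14 -> acc=1191328 shift=21
  byte[12]=0x18 cont=0 payload=0x18=24: acc |= 24<<21 -> acc=51522976 shift=28 [end]
Varint 5: bytes[9:13] = A0 DB C8 18 -> value 51522976 (4 byte(s))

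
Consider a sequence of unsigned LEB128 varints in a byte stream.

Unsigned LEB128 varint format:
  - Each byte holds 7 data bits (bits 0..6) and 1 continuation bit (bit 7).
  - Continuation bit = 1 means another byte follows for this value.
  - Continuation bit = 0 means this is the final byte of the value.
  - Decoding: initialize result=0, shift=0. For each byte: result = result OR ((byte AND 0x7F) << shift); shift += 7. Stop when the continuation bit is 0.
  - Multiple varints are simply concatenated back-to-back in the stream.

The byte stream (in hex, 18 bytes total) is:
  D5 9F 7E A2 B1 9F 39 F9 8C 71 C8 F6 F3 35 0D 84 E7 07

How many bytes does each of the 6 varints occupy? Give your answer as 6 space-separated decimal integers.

Answer: 3 4 3 4 1 3

Derivation:
  byte[0]=0xD5 cont=1 payload=0x55=85: acc |= 85<<0 -> acc=85 shift=7
  byte[1]=0x9F cont=1 payload=0x1F=31: acc |= 31<<7 -> acc=4053 shift=14
  byte[2]=0x7E cont=0 payload=0x7E=126: acc |= 126<<14 -> acc=2068437 shift=21 [end]
Varint 1: bytes[0:3] = D5 9F 7E -> value 2068437 (3 byte(s))
  byte[3]=0xA2 cont=1 payload=0x22=34: acc |= 34<<0 -> acc=34 shift=7
  byte[4]=0xB1 cont=1 payload=0x31=49: acc |= 49<<7 -> acc=6306 shift=14
  byte[5]=0x9F cont=1 payload=0x1F=31: acc |= 31<<14 -> acc=514210 shift=21
  byte[6]=0x39 cont=0 payload=0x39=57: acc |= 57<<21 -> acc=120051874 shift=28 [end]
Varint 2: bytes[3:7] = A2 B1 9F 39 -> value 120051874 (4 byte(s))
  byte[7]=0xF9 cont=1 payload=0x79=121: acc |= 121<<0 -> acc=121 shift=7
  byte[8]=0x8C cont=1 payload=0x0C=12: acc |= 12<<7 -> acc=1657 shift=14
  byte[9]=0x71 cont=0 payload=0x71=113: acc |= 113<<14 -> acc=1853049 shift=21 [end]
Varint 3: bytes[7:10] = F9 8C 71 -> value 1853049 (3 byte(s))
  byte[10]=0xC8 cont=1 payload=0x48=72: acc |= 72<<0 -> acc=72 shift=7
  byte[11]=0xF6 cont=1 payload=0x76=118: acc |= 118<<7 -> acc=15176 shift=14
  byte[12]=0xF3 cont=1 payload=0x73=115: acc |= 115<<14 -> acc=1899336 shift=21
  byte[13]=0x35 cont=0 payload=0x35=53: acc |= 53<<21 -> acc=113048392 shift=28 [end]
Varint 4: bytes[10:14] = C8 F6 F3 35 -> value 113048392 (4 byte(s))
  byte[14]=0x0D cont=0 payload=0x0D=13: acc |= 13<<0 -> acc=13 shift=7 [end]
Varint 5: bytes[14:15] = 0D -> value 13 (1 byte(s))
  byte[15]=0x84 cont=1 payload=0x04=4: acc |= 4<<0 -> acc=4 shift=7
  byte[16]=0xE7 cont=1 payload=0x67=103: acc |= 103<<7 -> acc=13188 shift=14
  byte[17]=0x07 cont=0 payload=0x07=7: acc |= 7<<14 -> acc=127876 shift=21 [end]
Varint 6: bytes[15:18] = 84 E7 07 -> value 127876 (3 byte(s))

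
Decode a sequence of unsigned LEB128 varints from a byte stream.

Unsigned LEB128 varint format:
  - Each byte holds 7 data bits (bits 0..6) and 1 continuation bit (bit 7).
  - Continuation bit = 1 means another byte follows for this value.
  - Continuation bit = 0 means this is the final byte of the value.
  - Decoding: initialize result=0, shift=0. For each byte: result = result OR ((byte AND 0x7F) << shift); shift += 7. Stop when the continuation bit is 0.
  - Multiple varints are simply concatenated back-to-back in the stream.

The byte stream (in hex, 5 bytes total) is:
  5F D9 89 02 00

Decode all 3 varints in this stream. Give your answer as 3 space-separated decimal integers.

Answer: 95 34009 0

Derivation:
  byte[0]=0x5F cont=0 payload=0x5F=95: acc |= 95<<0 -> acc=95 shift=7 [end]
Varint 1: bytes[0:1] = 5F -> value 95 (1 byte(s))
  byte[1]=0xD9 cont=1 payload=0x59=89: acc |= 89<<0 -> acc=89 shift=7
  byte[2]=0x89 cont=1 payload=0x09=9: acc |= 9<<7 -> acc=1241 shift=14
  byte[3]=0x02 cont=0 payload=0x02=2: acc |= 2<<14 -> acc=34009 shift=21 [end]
Varint 2: bytes[1:4] = D9 89 02 -> value 34009 (3 byte(s))
  byte[4]=0x00 cont=0 payload=0x00=0: acc |= 0<<0 -> acc=0 shift=7 [end]
Varint 3: bytes[4:5] = 00 -> value 0 (1 byte(s))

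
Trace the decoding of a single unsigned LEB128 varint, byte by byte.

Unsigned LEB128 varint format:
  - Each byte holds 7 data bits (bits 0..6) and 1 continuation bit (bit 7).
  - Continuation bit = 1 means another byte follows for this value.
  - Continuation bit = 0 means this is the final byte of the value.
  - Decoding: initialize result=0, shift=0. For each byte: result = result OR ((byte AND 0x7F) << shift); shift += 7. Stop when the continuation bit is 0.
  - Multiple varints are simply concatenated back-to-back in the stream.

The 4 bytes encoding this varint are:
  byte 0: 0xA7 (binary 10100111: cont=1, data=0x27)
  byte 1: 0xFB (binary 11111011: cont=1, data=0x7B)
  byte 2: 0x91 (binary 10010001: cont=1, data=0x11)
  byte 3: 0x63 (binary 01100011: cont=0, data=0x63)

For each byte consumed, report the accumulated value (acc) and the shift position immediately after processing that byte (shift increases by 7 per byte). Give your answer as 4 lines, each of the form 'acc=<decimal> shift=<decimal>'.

Answer: acc=39 shift=7
acc=15783 shift=14
acc=294311 shift=21
acc=207912359 shift=28

Derivation:
byte 0=0xA7: payload=0x27=39, contrib = 39<<0 = 39; acc -> 39, shift -> 7
byte 1=0xFB: payload=0x7B=123, contrib = 123<<7 = 15744; acc -> 15783, shift -> 14
byte 2=0x91: payload=0x11=17, contrib = 17<<14 = 278528; acc -> 294311, shift -> 21
byte 3=0x63: payload=0x63=99, contrib = 99<<21 = 207618048; acc -> 207912359, shift -> 28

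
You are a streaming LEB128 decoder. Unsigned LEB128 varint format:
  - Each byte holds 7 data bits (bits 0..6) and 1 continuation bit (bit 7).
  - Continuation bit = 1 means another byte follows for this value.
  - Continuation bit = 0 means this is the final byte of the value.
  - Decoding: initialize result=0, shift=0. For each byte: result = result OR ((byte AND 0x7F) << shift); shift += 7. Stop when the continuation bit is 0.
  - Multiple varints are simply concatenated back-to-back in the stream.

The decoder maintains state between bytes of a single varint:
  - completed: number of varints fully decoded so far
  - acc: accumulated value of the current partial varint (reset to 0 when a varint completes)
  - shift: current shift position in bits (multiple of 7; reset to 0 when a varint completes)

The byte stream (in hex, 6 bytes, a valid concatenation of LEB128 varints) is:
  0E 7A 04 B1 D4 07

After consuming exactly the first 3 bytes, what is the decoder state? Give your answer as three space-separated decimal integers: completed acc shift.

Answer: 3 0 0

Derivation:
byte[0]=0x0E cont=0 payload=0x0E: varint #1 complete (value=14); reset -> completed=1 acc=0 shift=0
byte[1]=0x7A cont=0 payload=0x7A: varint #2 complete (value=122); reset -> completed=2 acc=0 shift=0
byte[2]=0x04 cont=0 payload=0x04: varint #3 complete (value=4); reset -> completed=3 acc=0 shift=0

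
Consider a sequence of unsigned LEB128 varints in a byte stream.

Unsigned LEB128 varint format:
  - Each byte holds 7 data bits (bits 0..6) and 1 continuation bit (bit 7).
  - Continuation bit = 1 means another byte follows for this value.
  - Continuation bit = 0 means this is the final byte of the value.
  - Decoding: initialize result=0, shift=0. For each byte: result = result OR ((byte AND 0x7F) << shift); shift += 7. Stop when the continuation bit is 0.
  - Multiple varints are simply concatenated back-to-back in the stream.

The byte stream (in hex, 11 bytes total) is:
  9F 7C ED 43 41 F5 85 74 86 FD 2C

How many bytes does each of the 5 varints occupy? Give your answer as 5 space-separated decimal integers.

  byte[0]=0x9F cont=1 payload=0x1F=31: acc |= 31<<0 -> acc=31 shift=7
  byte[1]=0x7C cont=0 payload=0x7C=124: acc |= 124<<7 -> acc=15903 shift=14 [end]
Varint 1: bytes[0:2] = 9F 7C -> value 15903 (2 byte(s))
  byte[2]=0xED cont=1 payload=0x6D=109: acc |= 109<<0 -> acc=109 shift=7
  byte[3]=0x43 cont=0 payload=0x43=67: acc |= 67<<7 -> acc=8685 shift=14 [end]
Varint 2: bytes[2:4] = ED 43 -> value 8685 (2 byte(s))
  byte[4]=0x41 cont=0 payload=0x41=65: acc |= 65<<0 -> acc=65 shift=7 [end]
Varint 3: bytes[4:5] = 41 -> value 65 (1 byte(s))
  byte[5]=0xF5 cont=1 payload=0x75=117: acc |= 117<<0 -> acc=117 shift=7
  byte[6]=0x85 cont=1 payload=0x05=5: acc |= 5<<7 -> acc=757 shift=14
  byte[7]=0x74 cont=0 payload=0x74=116: acc |= 116<<14 -> acc=1901301 shift=21 [end]
Varint 4: bytes[5:8] = F5 85 74 -> value 1901301 (3 byte(s))
  byte[8]=0x86 cont=1 payload=0x06=6: acc |= 6<<0 -> acc=6 shift=7
  byte[9]=0xFD cont=1 payload=0x7D=125: acc |= 125<<7 -> acc=16006 shift=14
  byte[10]=0x2C cont=0 payload=0x2C=44: acc |= 44<<14 -> acc=736902 shift=21 [end]
Varint 5: bytes[8:11] = 86 FD 2C -> value 736902 (3 byte(s))

Answer: 2 2 1 3 3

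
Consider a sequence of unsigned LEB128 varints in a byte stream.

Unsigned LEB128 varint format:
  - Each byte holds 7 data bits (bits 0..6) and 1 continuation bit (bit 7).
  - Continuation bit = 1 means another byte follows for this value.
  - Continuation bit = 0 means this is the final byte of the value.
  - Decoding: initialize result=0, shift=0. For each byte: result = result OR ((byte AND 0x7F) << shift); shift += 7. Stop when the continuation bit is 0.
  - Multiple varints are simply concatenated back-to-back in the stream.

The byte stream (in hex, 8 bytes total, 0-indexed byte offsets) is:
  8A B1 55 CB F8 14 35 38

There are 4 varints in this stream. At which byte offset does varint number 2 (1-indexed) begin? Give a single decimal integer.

  byte[0]=0x8A cont=1 payload=0x0A=10: acc |= 10<<0 -> acc=10 shift=7
  byte[1]=0xB1 cont=1 payload=0x31=49: acc |= 49<<7 -> acc=6282 shift=14
  byte[2]=0x55 cont=0 payload=0x55=85: acc |= 85<<14 -> acc=1398922 shift=21 [end]
Varint 1: bytes[0:3] = 8A B1 55 -> value 1398922 (3 byte(s))
  byte[3]=0xCB cont=1 payload=0x4B=75: acc |= 75<<0 -> acc=75 shift=7
  byte[4]=0xF8 cont=1 payload=0x78=120: acc |= 120<<7 -> acc=15435 shift=14
  byte[5]=0x14 cont=0 payload=0x14=20: acc |= 20<<14 -> acc=343115 shift=21 [end]
Varint 2: bytes[3:6] = CB F8 14 -> value 343115 (3 byte(s))
  byte[6]=0x35 cont=0 payload=0x35=53: acc |= 53<<0 -> acc=53 shift=7 [end]
Varint 3: bytes[6:7] = 35 -> value 53 (1 byte(s))
  byte[7]=0x38 cont=0 payload=0x38=56: acc |= 56<<0 -> acc=56 shift=7 [end]
Varint 4: bytes[7:8] = 38 -> value 56 (1 byte(s))

Answer: 3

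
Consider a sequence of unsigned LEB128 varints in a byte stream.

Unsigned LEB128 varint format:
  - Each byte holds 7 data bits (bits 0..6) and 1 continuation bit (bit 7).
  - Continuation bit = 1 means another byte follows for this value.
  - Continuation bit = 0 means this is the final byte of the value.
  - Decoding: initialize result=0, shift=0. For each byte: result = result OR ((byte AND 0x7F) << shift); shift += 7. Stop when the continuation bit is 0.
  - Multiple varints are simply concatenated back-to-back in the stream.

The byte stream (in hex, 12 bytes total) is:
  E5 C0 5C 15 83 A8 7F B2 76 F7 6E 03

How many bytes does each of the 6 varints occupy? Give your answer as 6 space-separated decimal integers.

Answer: 3 1 3 2 2 1

Derivation:
  byte[0]=0xE5 cont=1 payload=0x65=101: acc |= 101<<0 -> acc=101 shift=7
  byte[1]=0xC0 cont=1 payload=0x40=64: acc |= 64<<7 -> acc=8293 shift=14
  byte[2]=0x5C cont=0 payload=0x5C=92: acc |= 92<<14 -> acc=1515621 shift=21 [end]
Varint 1: bytes[0:3] = E5 C0 5C -> value 1515621 (3 byte(s))
  byte[3]=0x15 cont=0 payload=0x15=21: acc |= 21<<0 -> acc=21 shift=7 [end]
Varint 2: bytes[3:4] = 15 -> value 21 (1 byte(s))
  byte[4]=0x83 cont=1 payload=0x03=3: acc |= 3<<0 -> acc=3 shift=7
  byte[5]=0xA8 cont=1 payload=0x28=40: acc |= 40<<7 -> acc=5123 shift=14
  byte[6]=0x7F cont=0 payload=0x7F=127: acc |= 127<<14 -> acc=2085891 shift=21 [end]
Varint 3: bytes[4:7] = 83 A8 7F -> value 2085891 (3 byte(s))
  byte[7]=0xB2 cont=1 payload=0x32=50: acc |= 50<<0 -> acc=50 shift=7
  byte[8]=0x76 cont=0 payload=0x76=118: acc |= 118<<7 -> acc=15154 shift=14 [end]
Varint 4: bytes[7:9] = B2 76 -> value 15154 (2 byte(s))
  byte[9]=0xF7 cont=1 payload=0x77=119: acc |= 119<<0 -> acc=119 shift=7
  byte[10]=0x6E cont=0 payload=0x6E=110: acc |= 110<<7 -> acc=14199 shift=14 [end]
Varint 5: bytes[9:11] = F7 6E -> value 14199 (2 byte(s))
  byte[11]=0x03 cont=0 payload=0x03=3: acc |= 3<<0 -> acc=3 shift=7 [end]
Varint 6: bytes[11:12] = 03 -> value 3 (1 byte(s))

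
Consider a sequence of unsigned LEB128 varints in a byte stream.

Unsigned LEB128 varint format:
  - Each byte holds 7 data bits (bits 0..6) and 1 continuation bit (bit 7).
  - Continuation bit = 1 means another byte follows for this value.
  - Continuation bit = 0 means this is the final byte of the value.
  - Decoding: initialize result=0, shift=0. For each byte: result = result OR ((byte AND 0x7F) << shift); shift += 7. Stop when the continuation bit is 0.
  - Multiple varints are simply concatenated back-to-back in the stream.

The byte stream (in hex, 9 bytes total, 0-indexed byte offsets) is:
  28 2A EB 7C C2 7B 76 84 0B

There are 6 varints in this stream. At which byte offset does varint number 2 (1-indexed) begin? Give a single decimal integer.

Answer: 1

Derivation:
  byte[0]=0x28 cont=0 payload=0x28=40: acc |= 40<<0 -> acc=40 shift=7 [end]
Varint 1: bytes[0:1] = 28 -> value 40 (1 byte(s))
  byte[1]=0x2A cont=0 payload=0x2A=42: acc |= 42<<0 -> acc=42 shift=7 [end]
Varint 2: bytes[1:2] = 2A -> value 42 (1 byte(s))
  byte[2]=0xEB cont=1 payload=0x6B=107: acc |= 107<<0 -> acc=107 shift=7
  byte[3]=0x7C cont=0 payload=0x7C=124: acc |= 124<<7 -> acc=15979 shift=14 [end]
Varint 3: bytes[2:4] = EB 7C -> value 15979 (2 byte(s))
  byte[4]=0xC2 cont=1 payload=0x42=66: acc |= 66<<0 -> acc=66 shift=7
  byte[5]=0x7B cont=0 payload=0x7B=123: acc |= 123<<7 -> acc=15810 shift=14 [end]
Varint 4: bytes[4:6] = C2 7B -> value 15810 (2 byte(s))
  byte[6]=0x76 cont=0 payload=0x76=118: acc |= 118<<0 -> acc=118 shift=7 [end]
Varint 5: bytes[6:7] = 76 -> value 118 (1 byte(s))
  byte[7]=0x84 cont=1 payload=0x04=4: acc |= 4<<0 -> acc=4 shift=7
  byte[8]=0x0B cont=0 payload=0x0B=11: acc |= 11<<7 -> acc=1412 shift=14 [end]
Varint 6: bytes[7:9] = 84 0B -> value 1412 (2 byte(s))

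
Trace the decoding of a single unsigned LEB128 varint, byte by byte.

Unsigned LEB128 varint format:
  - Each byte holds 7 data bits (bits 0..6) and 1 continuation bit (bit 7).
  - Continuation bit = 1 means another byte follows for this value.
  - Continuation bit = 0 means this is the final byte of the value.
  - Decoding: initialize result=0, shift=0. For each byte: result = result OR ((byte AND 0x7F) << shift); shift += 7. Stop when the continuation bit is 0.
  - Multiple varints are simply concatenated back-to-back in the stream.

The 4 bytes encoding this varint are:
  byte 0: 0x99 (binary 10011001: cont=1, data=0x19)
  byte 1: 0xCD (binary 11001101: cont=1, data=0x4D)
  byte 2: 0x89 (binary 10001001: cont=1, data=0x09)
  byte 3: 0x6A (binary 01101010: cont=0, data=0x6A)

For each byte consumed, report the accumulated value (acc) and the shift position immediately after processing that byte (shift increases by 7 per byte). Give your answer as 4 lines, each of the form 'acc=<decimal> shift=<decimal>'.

Answer: acc=25 shift=7
acc=9881 shift=14
acc=157337 shift=21
acc=222455449 shift=28

Derivation:
byte 0=0x99: payload=0x19=25, contrib = 25<<0 = 25; acc -> 25, shift -> 7
byte 1=0xCD: payload=0x4D=77, contrib = 77<<7 = 9856; acc -> 9881, shift -> 14
byte 2=0x89: payload=0x09=9, contrib = 9<<14 = 147456; acc -> 157337, shift -> 21
byte 3=0x6A: payload=0x6A=106, contrib = 106<<21 = 222298112; acc -> 222455449, shift -> 28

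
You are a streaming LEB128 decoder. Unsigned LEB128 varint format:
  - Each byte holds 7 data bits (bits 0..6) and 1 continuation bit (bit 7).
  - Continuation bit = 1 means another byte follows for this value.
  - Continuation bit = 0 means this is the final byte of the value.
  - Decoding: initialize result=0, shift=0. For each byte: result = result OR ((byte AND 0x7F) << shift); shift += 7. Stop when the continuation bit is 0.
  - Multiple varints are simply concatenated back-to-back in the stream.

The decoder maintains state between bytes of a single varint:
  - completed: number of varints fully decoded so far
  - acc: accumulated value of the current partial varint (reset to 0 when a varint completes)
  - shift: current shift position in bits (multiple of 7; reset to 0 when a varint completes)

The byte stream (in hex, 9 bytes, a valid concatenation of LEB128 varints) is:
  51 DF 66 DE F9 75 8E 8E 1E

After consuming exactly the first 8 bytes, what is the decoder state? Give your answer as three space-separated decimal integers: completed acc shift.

byte[0]=0x51 cont=0 payload=0x51: varint #1 complete (value=81); reset -> completed=1 acc=0 shift=0
byte[1]=0xDF cont=1 payload=0x5F: acc |= 95<<0 -> completed=1 acc=95 shift=7
byte[2]=0x66 cont=0 payload=0x66: varint #2 complete (value=13151); reset -> completed=2 acc=0 shift=0
byte[3]=0xDE cont=1 payload=0x5E: acc |= 94<<0 -> completed=2 acc=94 shift=7
byte[4]=0xF9 cont=1 payload=0x79: acc |= 121<<7 -> completed=2 acc=15582 shift=14
byte[5]=0x75 cont=0 payload=0x75: varint #3 complete (value=1932510); reset -> completed=3 acc=0 shift=0
byte[6]=0x8E cont=1 payload=0x0E: acc |= 14<<0 -> completed=3 acc=14 shift=7
byte[7]=0x8E cont=1 payload=0x0E: acc |= 14<<7 -> completed=3 acc=1806 shift=14

Answer: 3 1806 14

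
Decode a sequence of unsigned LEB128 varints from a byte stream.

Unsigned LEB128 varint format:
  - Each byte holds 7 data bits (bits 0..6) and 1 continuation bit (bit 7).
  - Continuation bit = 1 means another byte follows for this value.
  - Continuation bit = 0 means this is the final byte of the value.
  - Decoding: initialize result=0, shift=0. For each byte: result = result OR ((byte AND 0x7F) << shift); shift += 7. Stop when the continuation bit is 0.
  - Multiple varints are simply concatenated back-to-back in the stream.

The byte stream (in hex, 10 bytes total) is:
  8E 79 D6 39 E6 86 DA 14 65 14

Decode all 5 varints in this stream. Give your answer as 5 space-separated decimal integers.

Answer: 15502 7382 43418470 101 20

Derivation:
  byte[0]=0x8E cont=1 payload=0x0E=14: acc |= 14<<0 -> acc=14 shift=7
  byte[1]=0x79 cont=0 payload=0x79=121: acc |= 121<<7 -> acc=15502 shift=14 [end]
Varint 1: bytes[0:2] = 8E 79 -> value 15502 (2 byte(s))
  byte[2]=0xD6 cont=1 payload=0x56=86: acc |= 86<<0 -> acc=86 shift=7
  byte[3]=0x39 cont=0 payload=0x39=57: acc |= 57<<7 -> acc=7382 shift=14 [end]
Varint 2: bytes[2:4] = D6 39 -> value 7382 (2 byte(s))
  byte[4]=0xE6 cont=1 payload=0x66=102: acc |= 102<<0 -> acc=102 shift=7
  byte[5]=0x86 cont=1 payload=0x06=6: acc |= 6<<7 -> acc=870 shift=14
  byte[6]=0xDA cont=1 payload=0x5A=90: acc |= 90<<14 -> acc=1475430 shift=21
  byte[7]=0x14 cont=0 payload=0x14=20: acc |= 20<<21 -> acc=43418470 shift=28 [end]
Varint 3: bytes[4:8] = E6 86 DA 14 -> value 43418470 (4 byte(s))
  byte[8]=0x65 cont=0 payload=0x65=101: acc |= 101<<0 -> acc=101 shift=7 [end]
Varint 4: bytes[8:9] = 65 -> value 101 (1 byte(s))
  byte[9]=0x14 cont=0 payload=0x14=20: acc |= 20<<0 -> acc=20 shift=7 [end]
Varint 5: bytes[9:10] = 14 -> value 20 (1 byte(s))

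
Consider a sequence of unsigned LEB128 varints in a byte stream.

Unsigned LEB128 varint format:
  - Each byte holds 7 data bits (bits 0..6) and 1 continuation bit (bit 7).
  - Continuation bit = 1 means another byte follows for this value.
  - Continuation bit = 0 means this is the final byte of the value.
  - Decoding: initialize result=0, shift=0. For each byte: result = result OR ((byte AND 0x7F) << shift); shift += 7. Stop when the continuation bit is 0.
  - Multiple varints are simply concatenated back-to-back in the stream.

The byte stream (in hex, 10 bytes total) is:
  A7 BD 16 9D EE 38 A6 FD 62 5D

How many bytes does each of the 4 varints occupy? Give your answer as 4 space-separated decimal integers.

Answer: 3 3 3 1

Derivation:
  byte[0]=0xA7 cont=1 payload=0x27=39: acc |= 39<<0 -> acc=39 shift=7
  byte[1]=0xBD cont=1 payload=0x3D=61: acc |= 61<<7 -> acc=7847 shift=14
  byte[2]=0x16 cont=0 payload=0x16=22: acc |= 22<<14 -> acc=368295 shift=21 [end]
Varint 1: bytes[0:3] = A7 BD 16 -> value 368295 (3 byte(s))
  byte[3]=0x9D cont=1 payload=0x1D=29: acc |= 29<<0 -> acc=29 shift=7
  byte[4]=0xEE cont=1 payload=0x6E=110: acc |= 110<<7 -> acc=14109 shift=14
  byte[5]=0x38 cont=0 payload=0x38=56: acc |= 56<<14 -> acc=931613 shift=21 [end]
Varint 2: bytes[3:6] = 9D EE 38 -> value 931613 (3 byte(s))
  byte[6]=0xA6 cont=1 payload=0x26=38: acc |= 38<<0 -> acc=38 shift=7
  byte[7]=0xFD cont=1 payload=0x7D=125: acc |= 125<<7 -> acc=16038 shift=14
  byte[8]=0x62 cont=0 payload=0x62=98: acc |= 98<<14 -> acc=1621670 shift=21 [end]
Varint 3: bytes[6:9] = A6 FD 62 -> value 1621670 (3 byte(s))
  byte[9]=0x5D cont=0 payload=0x5D=93: acc |= 93<<0 -> acc=93 shift=7 [end]
Varint 4: bytes[9:10] = 5D -> value 93 (1 byte(s))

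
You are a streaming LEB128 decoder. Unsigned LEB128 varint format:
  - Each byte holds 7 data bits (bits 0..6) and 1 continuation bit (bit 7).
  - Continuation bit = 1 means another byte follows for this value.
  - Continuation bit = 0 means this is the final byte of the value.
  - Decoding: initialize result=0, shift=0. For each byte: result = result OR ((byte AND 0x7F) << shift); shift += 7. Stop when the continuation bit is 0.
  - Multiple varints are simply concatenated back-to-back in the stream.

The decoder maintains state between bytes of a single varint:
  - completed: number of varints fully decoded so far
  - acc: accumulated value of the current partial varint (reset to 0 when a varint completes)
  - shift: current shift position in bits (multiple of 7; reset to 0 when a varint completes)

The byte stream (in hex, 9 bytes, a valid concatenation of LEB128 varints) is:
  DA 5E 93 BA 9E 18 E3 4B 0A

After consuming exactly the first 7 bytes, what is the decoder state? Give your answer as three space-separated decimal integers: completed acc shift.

byte[0]=0xDA cont=1 payload=0x5A: acc |= 90<<0 -> completed=0 acc=90 shift=7
byte[1]=0x5E cont=0 payload=0x5E: varint #1 complete (value=12122); reset -> completed=1 acc=0 shift=0
byte[2]=0x93 cont=1 payload=0x13: acc |= 19<<0 -> completed=1 acc=19 shift=7
byte[3]=0xBA cont=1 payload=0x3A: acc |= 58<<7 -> completed=1 acc=7443 shift=14
byte[4]=0x9E cont=1 payload=0x1E: acc |= 30<<14 -> completed=1 acc=498963 shift=21
byte[5]=0x18 cont=0 payload=0x18: varint #2 complete (value=50830611); reset -> completed=2 acc=0 shift=0
byte[6]=0xE3 cont=1 payload=0x63: acc |= 99<<0 -> completed=2 acc=99 shift=7

Answer: 2 99 7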